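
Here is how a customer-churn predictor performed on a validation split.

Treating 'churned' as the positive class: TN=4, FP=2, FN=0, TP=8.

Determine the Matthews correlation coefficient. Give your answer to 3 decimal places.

MCC = (TP·TN − FP·FN) / √((TP+FP)(TP+FN)(TN+FP)(TN+FN))
Numerator = 8·4 − 2·0 = 32
Denominator = √(10·8·6·4) = √1920 = 43.8178
MCC = 32 / 43.8178 = 0.730

0.730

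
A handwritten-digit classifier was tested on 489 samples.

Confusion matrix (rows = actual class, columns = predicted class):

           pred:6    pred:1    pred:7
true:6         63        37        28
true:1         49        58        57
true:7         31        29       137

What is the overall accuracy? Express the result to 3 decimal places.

0.528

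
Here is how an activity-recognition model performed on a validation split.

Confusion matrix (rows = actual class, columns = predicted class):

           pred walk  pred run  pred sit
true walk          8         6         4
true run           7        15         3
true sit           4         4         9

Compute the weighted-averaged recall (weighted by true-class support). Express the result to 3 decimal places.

0.533

Per-class recall (TP/(TP+FN)):
  walk: TP=8, FN=6+4=10 → 8/18 = 0.4444
  run: TP=15, FN=7+3=10 → 15/25 = 0.6000
  sit: TP=9, FN=4+4=8 → 9/17 = 0.5294
Weighted-recall = Σ (supportᵢ/N)·recallᵢ with N=60: (18/60)·0.4444 + (25/60)·0.6000 + (17/60)·0.5294 = 0.533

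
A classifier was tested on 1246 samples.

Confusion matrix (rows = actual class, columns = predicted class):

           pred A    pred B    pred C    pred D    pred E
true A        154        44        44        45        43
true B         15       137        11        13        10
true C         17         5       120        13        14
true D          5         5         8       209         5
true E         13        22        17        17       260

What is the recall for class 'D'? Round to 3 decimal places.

One-vs-rest for 'D': TP = diagonal; FP = other classes predicted 'D'; FN = 'D' predicted as other.
recall = TP/(TP+FN).
D: TP=209, FN=5+5+8+5=23 → 209/232 = 0.9009

0.901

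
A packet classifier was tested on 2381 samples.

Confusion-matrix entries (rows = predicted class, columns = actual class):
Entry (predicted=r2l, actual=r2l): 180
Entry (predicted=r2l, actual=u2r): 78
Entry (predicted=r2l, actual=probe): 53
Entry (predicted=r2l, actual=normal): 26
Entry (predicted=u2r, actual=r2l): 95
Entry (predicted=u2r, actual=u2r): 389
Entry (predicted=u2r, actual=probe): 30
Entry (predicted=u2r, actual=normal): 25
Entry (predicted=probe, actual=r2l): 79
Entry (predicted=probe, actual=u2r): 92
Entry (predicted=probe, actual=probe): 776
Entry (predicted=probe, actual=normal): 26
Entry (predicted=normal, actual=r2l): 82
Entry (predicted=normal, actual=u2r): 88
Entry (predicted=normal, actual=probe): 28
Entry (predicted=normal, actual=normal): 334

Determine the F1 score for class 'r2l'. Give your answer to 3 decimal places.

0.466

One-vs-rest for 'r2l': TP = diagonal; FP = other classes predicted 'r2l'; FN = 'r2l' predicted as other.
F1 score = 2·TP/(2·TP+FP+FN).
r2l: TP=180, FP=78+53+26=157, FN=95+79+82=256 → 360/773 = 0.4657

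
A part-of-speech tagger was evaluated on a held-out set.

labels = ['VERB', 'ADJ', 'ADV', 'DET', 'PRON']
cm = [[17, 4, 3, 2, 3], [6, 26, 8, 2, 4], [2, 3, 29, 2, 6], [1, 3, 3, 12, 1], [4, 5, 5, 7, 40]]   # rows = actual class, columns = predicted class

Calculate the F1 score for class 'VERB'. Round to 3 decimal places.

Take TP from the diagonal, FP from the rest of the 'VERB' prediction marginal, FN from the rest of the 'VERB' actual marginal.
F1 score = 2·TP/(2·TP+FP+FN).
VERB: TP=17, FP=6+2+1+4=13, FN=4+3+2+3=12 → 34/59 = 0.5763

0.576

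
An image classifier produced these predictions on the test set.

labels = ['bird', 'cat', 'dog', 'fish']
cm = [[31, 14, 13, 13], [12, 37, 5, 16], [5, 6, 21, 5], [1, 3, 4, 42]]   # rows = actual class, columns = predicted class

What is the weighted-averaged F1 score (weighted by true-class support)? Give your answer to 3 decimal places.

Per-class F1 score (2·TP/(2·TP+FP+FN)):
  bird: TP=31, FP=12+5+1=18, FN=14+13+13=40 → 62/120 = 0.5167
  cat: TP=37, FP=14+6+3=23, FN=12+5+16=33 → 74/130 = 0.5692
  dog: TP=21, FP=13+5+4=22, FN=5+6+5=16 → 42/80 = 0.5250
  fish: TP=42, FP=13+16+5=34, FN=1+3+4=8 → 84/126 = 0.6667
Weighted-F1 score = Σ (supportᵢ/N)·F1 scoreᵢ with N=228: (71/228)·0.5167 + (70/228)·0.5692 + (37/228)·0.5250 + (50/228)·0.6667 = 0.567

0.567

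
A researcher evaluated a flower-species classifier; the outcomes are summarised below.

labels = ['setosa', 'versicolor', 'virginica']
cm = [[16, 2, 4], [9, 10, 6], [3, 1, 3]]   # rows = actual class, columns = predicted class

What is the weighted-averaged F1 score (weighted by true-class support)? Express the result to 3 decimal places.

0.543

Per-class F1 score (2·TP/(2·TP+FP+FN)):
  setosa: TP=16, FP=9+3=12, FN=2+4=6 → 32/50 = 0.6400
  versicolor: TP=10, FP=2+1=3, FN=9+6=15 → 20/38 = 0.5263
  virginica: TP=3, FP=4+6=10, FN=3+1=4 → 6/20 = 0.3000
Weighted-F1 score = Σ (supportᵢ/N)·F1 scoreᵢ with N=54: (22/54)·0.6400 + (25/54)·0.5263 + (7/54)·0.3000 = 0.543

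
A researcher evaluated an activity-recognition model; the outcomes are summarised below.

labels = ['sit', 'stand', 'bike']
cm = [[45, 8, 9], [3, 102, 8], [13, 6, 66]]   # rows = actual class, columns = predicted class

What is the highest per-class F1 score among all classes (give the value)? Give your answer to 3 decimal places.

0.891

Per-class F1 score (2·TP/(2·TP+FP+FN)):
  sit: TP=45, FP=3+13=16, FN=8+9=17 → 90/123 = 0.7317
  stand: TP=102, FP=8+6=14, FN=3+8=11 → 204/229 = 0.8908
  bike: TP=66, FP=9+8=17, FN=13+6=19 → 132/168 = 0.7857
Highest is class 'stand' with F1 score = 0.891.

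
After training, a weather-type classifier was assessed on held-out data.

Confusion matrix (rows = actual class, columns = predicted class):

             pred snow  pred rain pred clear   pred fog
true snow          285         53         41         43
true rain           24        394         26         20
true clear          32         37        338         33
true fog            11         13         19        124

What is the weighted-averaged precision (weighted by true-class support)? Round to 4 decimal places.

Per-class precision (TP/(TP+FP)):
  snow: TP=285, FP=24+32+11=67 → 285/352 = 0.80966
  rain: TP=394, FP=53+37+13=103 → 394/497 = 0.79276
  clear: TP=338, FP=41+26+19=86 → 338/424 = 0.79717
  fog: TP=124, FP=43+20+33=96 → 124/220 = 0.56364
Weighted-precision = Σ (supportᵢ/N)·precisionᵢ with N=1493: (422/1493)·0.80966 + (464/1493)·0.79276 + (440/1493)·0.79717 + (167/1493)·0.56364 = 0.7732

0.7732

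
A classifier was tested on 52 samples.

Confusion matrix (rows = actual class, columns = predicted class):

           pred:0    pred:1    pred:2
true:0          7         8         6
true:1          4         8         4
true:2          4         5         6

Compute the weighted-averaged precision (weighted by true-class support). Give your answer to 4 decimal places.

0.4139

Per-class precision (TP/(TP+FP)):
  0: TP=7, FP=4+4=8 → 7/15 = 0.46667
  1: TP=8, FP=8+5=13 → 8/21 = 0.38095
  2: TP=6, FP=6+4=10 → 6/16 = 0.37500
Weighted-precision = Σ (supportᵢ/N)·precisionᵢ with N=52: (21/52)·0.46667 + (16/52)·0.38095 + (15/52)·0.37500 = 0.4139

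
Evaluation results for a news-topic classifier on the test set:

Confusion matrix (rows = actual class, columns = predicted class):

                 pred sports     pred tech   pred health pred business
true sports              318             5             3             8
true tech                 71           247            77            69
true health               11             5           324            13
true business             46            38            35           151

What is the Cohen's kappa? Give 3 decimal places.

0.642

Observed agreement pₒ = trace/N = 1040/1421 = 0.7319
Expected agreement pₑ = Σ (rowᵢ·colᵢ)/N² = (334·446 + 464·295 + 353·439 + 270·241)/1421² = 0.2505
κ = (pₒ − pₑ)/(1 − pₑ) = (0.7319 − 0.2505)/(1 − 0.2505) = 0.642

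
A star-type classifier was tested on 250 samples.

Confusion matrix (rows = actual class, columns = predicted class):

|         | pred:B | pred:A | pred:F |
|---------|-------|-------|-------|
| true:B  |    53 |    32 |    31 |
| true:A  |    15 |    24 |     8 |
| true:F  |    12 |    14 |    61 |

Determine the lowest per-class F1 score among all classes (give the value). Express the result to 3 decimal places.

0.410

Per-class F1 score (2·TP/(2·TP+FP+FN)):
  B: TP=53, FP=15+12=27, FN=32+31=63 → 106/196 = 0.5408
  A: TP=24, FP=32+14=46, FN=15+8=23 → 48/117 = 0.4103
  F: TP=61, FP=31+8=39, FN=12+14=26 → 122/187 = 0.6524
Lowest is class 'A' with F1 score = 0.410.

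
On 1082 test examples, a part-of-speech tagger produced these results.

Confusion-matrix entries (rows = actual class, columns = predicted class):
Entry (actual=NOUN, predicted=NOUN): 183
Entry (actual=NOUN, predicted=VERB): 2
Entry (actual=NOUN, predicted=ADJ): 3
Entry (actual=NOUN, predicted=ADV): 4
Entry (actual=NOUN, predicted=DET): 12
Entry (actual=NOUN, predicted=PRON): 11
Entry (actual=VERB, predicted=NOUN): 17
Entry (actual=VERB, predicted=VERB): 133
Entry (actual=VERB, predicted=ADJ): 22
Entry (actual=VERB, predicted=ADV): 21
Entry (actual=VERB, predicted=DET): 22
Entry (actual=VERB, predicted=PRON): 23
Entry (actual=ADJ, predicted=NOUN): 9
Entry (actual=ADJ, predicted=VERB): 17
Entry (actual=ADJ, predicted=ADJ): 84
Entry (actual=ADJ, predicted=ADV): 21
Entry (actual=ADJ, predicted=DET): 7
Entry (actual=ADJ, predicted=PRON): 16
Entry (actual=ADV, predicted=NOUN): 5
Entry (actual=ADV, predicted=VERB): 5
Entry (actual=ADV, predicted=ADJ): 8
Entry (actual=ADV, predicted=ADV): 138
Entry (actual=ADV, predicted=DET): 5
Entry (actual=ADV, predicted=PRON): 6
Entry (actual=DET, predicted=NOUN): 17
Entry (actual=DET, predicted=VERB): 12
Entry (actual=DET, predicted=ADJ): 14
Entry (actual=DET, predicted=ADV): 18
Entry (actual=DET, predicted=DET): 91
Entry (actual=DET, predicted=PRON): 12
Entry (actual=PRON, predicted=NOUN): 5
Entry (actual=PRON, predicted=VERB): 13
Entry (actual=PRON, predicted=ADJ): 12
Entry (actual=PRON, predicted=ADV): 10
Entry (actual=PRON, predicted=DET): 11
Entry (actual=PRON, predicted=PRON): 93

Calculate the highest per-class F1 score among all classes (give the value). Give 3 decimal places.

Per-class F1 score (2·TP/(2·TP+FP+FN)):
  NOUN: TP=183, FP=17+9+5+17+5=53, FN=2+3+4+12+11=32 → 366/451 = 0.8115
  VERB: TP=133, FP=2+17+5+12+13=49, FN=17+22+21+22+23=105 → 266/420 = 0.6333
  ADJ: TP=84, FP=3+22+8+14+12=59, FN=9+17+21+7+16=70 → 168/297 = 0.5657
  ADV: TP=138, FP=4+21+21+18+10=74, FN=5+5+8+5+6=29 → 276/379 = 0.7282
  DET: TP=91, FP=12+22+7+5+11=57, FN=17+12+14+18+12=73 → 182/312 = 0.5833
  PRON: TP=93, FP=11+23+16+6+12=68, FN=5+13+12+10+11=51 → 186/305 = 0.6098
Highest is class 'NOUN' with F1 score = 0.812.

0.812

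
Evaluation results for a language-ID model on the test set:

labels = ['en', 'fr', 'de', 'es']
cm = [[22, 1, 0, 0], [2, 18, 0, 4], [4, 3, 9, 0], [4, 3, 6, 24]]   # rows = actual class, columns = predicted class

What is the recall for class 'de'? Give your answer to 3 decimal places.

One-vs-rest for 'de': TP = diagonal; FP = other classes predicted 'de'; FN = 'de' predicted as other.
recall = TP/(TP+FN).
de: TP=9, FN=4+3+0=7 → 9/16 = 0.5625

0.563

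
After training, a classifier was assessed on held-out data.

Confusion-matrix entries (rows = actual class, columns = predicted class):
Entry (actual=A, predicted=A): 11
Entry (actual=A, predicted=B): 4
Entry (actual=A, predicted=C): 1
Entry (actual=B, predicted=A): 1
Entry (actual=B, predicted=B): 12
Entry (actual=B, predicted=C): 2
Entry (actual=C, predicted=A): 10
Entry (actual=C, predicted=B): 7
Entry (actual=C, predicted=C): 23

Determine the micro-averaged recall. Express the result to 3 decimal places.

Micro-averaging pools counts across classes: ΣTP=46, ΣFP=25, ΣFN=25.
Micro-recall = TP/(TP+FN) on pooled counts = 0.648 (equals overall accuracy in single-label multiclass).

0.648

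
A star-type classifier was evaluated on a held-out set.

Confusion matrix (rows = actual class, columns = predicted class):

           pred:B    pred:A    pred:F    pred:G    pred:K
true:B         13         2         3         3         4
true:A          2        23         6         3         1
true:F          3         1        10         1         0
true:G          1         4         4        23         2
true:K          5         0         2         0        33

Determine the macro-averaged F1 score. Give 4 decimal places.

Per-class F1 score (2·TP/(2·TP+FP+FN)):
  B: TP=13, FP=2+3+1+5=11, FN=2+3+3+4=12 → 26/49 = 0.53061
  A: TP=23, FP=2+1+4+0=7, FN=2+6+3+1=12 → 46/65 = 0.70769
  F: TP=10, FP=3+6+4+2=15, FN=3+1+1+0=5 → 20/40 = 0.50000
  G: TP=23, FP=3+3+1+0=7, FN=1+4+4+2=11 → 46/64 = 0.71875
  K: TP=33, FP=4+1+0+2=7, FN=5+0+2+0=7 → 66/80 = 0.82500
Macro-F1 score = mean = (0.53061 + 0.70769 + 0.50000 + 0.71875 + 0.82500) / 5 = 0.6564

0.6564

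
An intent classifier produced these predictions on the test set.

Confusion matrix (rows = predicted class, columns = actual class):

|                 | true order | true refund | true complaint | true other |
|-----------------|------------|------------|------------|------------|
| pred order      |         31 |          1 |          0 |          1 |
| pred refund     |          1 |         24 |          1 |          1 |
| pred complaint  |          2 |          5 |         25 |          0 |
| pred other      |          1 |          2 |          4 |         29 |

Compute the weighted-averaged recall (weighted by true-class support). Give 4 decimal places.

Per-class recall (TP/(TP+FN)):
  order: TP=31, FN=1+2+1=4 → 31/35 = 0.88571
  refund: TP=24, FN=1+5+2=8 → 24/32 = 0.75000
  complaint: TP=25, FN=0+1+4=5 → 25/30 = 0.83333
  other: TP=29, FN=1+1+0=2 → 29/31 = 0.93548
Weighted-recall = Σ (supportᵢ/N)·recallᵢ with N=128: (35/128)·0.88571 + (32/128)·0.75000 + (30/128)·0.83333 + (31/128)·0.93548 = 0.8516

0.8516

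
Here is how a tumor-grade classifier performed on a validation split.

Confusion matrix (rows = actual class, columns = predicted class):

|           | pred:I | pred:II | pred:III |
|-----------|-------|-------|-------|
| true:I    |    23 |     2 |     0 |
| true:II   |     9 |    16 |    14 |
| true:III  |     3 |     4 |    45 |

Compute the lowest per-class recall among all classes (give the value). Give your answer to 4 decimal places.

Per-class recall (TP/(TP+FN)):
  I: TP=23, FN=2+0=2 → 23/25 = 0.92000
  II: TP=16, FN=9+14=23 → 16/39 = 0.41026
  III: TP=45, FN=3+4=7 → 45/52 = 0.86538
Lowest is class 'II' with recall = 0.4103.

0.4103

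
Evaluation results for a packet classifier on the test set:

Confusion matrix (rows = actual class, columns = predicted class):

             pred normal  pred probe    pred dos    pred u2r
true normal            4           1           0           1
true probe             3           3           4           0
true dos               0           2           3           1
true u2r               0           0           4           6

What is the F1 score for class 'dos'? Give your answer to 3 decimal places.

Take TP from the diagonal, FP from the rest of the 'dos' prediction marginal, FN from the rest of the 'dos' actual marginal.
F1 score = 2·TP/(2·TP+FP+FN).
dos: TP=3, FP=0+4+4=8, FN=0+2+1=3 → 6/17 = 0.3529

0.353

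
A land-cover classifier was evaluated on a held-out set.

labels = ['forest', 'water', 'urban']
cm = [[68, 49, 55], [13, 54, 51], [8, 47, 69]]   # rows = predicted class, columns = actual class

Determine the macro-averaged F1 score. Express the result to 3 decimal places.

0.462

Per-class F1 score (2·TP/(2·TP+FP+FN)):
  forest: TP=68, FP=49+55=104, FN=13+8=21 → 136/261 = 0.5211
  water: TP=54, FP=13+51=64, FN=49+47=96 → 108/268 = 0.4030
  urban: TP=69, FP=8+47=55, FN=55+51=106 → 138/299 = 0.4615
Macro-F1 score = mean = (0.5211 + 0.4030 + 0.4615) / 3 = 0.462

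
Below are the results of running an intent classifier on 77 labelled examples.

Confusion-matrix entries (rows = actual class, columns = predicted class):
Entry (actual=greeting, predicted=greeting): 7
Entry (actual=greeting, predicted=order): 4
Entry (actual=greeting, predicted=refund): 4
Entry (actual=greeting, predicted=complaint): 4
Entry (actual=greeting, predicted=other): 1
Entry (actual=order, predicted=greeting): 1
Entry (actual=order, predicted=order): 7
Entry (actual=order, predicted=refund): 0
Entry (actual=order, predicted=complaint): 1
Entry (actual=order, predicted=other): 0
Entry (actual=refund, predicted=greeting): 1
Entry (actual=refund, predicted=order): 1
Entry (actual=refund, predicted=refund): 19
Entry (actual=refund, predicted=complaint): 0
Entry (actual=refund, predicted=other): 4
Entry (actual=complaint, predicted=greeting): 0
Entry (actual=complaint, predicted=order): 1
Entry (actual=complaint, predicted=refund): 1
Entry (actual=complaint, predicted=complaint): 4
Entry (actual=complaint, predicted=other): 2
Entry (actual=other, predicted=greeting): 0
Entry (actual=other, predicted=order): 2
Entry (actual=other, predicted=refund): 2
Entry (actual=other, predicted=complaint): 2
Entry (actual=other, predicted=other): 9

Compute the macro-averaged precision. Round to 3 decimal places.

Per-class precision (TP/(TP+FP)):
  greeting: TP=7, FP=1+1+0+0=2 → 7/9 = 0.7778
  order: TP=7, FP=4+1+1+2=8 → 7/15 = 0.4667
  refund: TP=19, FP=4+0+1+2=7 → 19/26 = 0.7308
  complaint: TP=4, FP=4+1+0+2=7 → 4/11 = 0.3636
  other: TP=9, FP=1+0+4+2=7 → 9/16 = 0.5625
Macro-precision = mean = (0.7778 + 0.4667 + 0.7308 + 0.3636 + 0.5625) / 5 = 0.580

0.580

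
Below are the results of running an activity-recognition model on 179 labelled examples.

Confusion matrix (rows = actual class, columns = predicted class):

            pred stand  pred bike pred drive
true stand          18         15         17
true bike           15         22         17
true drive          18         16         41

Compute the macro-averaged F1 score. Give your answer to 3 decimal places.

Per-class F1 score (2·TP/(2·TP+FP+FN)):
  stand: TP=18, FP=15+18=33, FN=15+17=32 → 36/101 = 0.3564
  bike: TP=22, FP=15+16=31, FN=15+17=32 → 44/107 = 0.4112
  drive: TP=41, FP=17+17=34, FN=18+16=34 → 82/150 = 0.5467
Macro-F1 score = mean = (0.3564 + 0.4112 + 0.5467) / 3 = 0.438

0.438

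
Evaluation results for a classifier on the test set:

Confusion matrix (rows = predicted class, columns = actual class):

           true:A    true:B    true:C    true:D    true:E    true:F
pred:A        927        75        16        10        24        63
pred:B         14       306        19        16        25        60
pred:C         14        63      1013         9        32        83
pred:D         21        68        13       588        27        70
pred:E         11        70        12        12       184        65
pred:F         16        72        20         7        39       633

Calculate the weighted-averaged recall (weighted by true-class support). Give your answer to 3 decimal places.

Per-class recall (TP/(TP+FN)):
  A: TP=927, FN=14+14+21+11+16=76 → 927/1003 = 0.9242
  B: TP=306, FN=75+63+68+70+72=348 → 306/654 = 0.4679
  C: TP=1013, FN=16+19+13+12+20=80 → 1013/1093 = 0.9268
  D: TP=588, FN=10+16+9+12+7=54 → 588/642 = 0.9159
  E: TP=184, FN=24+25+32+27+39=147 → 184/331 = 0.5559
  F: TP=633, FN=63+60+83+70+65=341 → 633/974 = 0.6499
Weighted-recall = Σ (supportᵢ/N)·recallᵢ with N=4697: (1003/4697)·0.9242 + (654/4697)·0.4679 + (1093/4697)·0.9268 + (642/4697)·0.9159 + (331/4697)·0.5559 + (974/4697)·0.6499 = 0.777

0.777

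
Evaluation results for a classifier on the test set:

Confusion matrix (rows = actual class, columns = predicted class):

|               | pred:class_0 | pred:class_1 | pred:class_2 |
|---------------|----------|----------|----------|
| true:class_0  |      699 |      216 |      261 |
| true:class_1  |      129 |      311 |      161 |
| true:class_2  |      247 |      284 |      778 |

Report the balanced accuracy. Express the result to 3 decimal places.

0.569

Balanced accuracy = mean of per-class recall.
  class_0: recall = 699/1176 = 0.5944
  class_1: recall = 311/601 = 0.5175
  class_2: recall = 778/1309 = 0.5943
Mean = (0.5944 + 0.5175 + 0.5943) / 3 = 0.569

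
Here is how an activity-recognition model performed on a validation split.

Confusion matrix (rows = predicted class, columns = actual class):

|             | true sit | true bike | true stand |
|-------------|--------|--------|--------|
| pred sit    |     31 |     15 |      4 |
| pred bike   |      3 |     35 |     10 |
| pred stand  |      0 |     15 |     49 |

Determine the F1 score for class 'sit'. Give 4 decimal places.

One-vs-rest for 'sit': TP = diagonal; FP = other classes predicted 'sit'; FN = 'sit' predicted as other.
F1 score = 2·TP/(2·TP+FP+FN).
sit: TP=31, FP=15+4=19, FN=3+0=3 → 62/84 = 0.73810

0.7381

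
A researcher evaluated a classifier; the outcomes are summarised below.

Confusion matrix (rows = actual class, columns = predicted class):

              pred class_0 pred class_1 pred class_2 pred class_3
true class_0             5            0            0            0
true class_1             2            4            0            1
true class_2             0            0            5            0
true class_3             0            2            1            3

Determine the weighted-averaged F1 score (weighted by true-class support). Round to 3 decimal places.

Per-class F1 score (2·TP/(2·TP+FP+FN)):
  class_0: TP=5, FP=2+0+0=2, FN=0+0+0=0 → 10/12 = 0.8333
  class_1: TP=4, FP=0+0+2=2, FN=2+0+1=3 → 8/13 = 0.6154
  class_2: TP=5, FP=0+0+1=1, FN=0+0+0=0 → 10/11 = 0.9091
  class_3: TP=3, FP=0+1+0=1, FN=0+2+1=3 → 6/10 = 0.6000
Weighted-F1 score = Σ (supportᵢ/N)·F1 scoreᵢ with N=23: (5/23)·0.8333 + (7/23)·0.6154 + (5/23)·0.9091 + (6/23)·0.6000 = 0.723

0.723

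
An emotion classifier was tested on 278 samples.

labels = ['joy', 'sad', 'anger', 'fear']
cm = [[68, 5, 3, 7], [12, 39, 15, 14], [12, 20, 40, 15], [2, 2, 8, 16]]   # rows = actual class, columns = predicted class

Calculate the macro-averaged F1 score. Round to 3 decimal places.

0.556

Per-class F1 score (2·TP/(2·TP+FP+FN)):
  joy: TP=68, FP=12+12+2=26, FN=5+3+7=15 → 136/177 = 0.7684
  sad: TP=39, FP=5+20+2=27, FN=12+15+14=41 → 78/146 = 0.5342
  anger: TP=40, FP=3+15+8=26, FN=12+20+15=47 → 80/153 = 0.5229
  fear: TP=16, FP=7+14+15=36, FN=2+2+8=12 → 32/80 = 0.4000
Macro-F1 score = mean = (0.7684 + 0.5342 + 0.5229 + 0.4000) / 4 = 0.556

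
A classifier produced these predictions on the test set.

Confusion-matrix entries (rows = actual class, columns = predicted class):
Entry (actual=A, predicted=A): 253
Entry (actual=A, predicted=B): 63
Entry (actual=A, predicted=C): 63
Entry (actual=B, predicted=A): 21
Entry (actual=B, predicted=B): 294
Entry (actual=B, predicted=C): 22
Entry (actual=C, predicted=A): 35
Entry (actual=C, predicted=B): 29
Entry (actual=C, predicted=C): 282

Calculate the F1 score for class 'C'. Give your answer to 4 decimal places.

0.7910

Treat 'C' as positive and all other classes as negative.
F1 score = 2·TP/(2·TP+FP+FN).
C: TP=282, FP=63+22=85, FN=35+29=64 → 564/713 = 0.79102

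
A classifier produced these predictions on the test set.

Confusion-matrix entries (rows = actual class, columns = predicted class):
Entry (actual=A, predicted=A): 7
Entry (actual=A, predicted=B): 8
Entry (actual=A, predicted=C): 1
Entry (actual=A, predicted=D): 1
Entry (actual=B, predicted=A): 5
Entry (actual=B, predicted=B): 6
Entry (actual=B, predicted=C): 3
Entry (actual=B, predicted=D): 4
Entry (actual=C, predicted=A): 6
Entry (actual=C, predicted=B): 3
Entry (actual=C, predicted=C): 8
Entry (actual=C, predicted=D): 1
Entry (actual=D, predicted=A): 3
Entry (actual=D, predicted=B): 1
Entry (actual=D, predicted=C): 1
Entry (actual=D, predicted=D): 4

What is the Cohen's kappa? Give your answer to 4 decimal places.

Observed agreement pₒ = trace/N = 25/62 = 0.40323
Expected agreement pₑ = Σ (rowᵢ·colᵢ)/N² = (17·21 + 18·18 + 18·13 + 9·10)/62² = 0.26145
κ = (pₒ − pₑ)/(1 − pₑ) = (0.40323 − 0.26145)/(1 − 0.26145) = 0.1920

0.1920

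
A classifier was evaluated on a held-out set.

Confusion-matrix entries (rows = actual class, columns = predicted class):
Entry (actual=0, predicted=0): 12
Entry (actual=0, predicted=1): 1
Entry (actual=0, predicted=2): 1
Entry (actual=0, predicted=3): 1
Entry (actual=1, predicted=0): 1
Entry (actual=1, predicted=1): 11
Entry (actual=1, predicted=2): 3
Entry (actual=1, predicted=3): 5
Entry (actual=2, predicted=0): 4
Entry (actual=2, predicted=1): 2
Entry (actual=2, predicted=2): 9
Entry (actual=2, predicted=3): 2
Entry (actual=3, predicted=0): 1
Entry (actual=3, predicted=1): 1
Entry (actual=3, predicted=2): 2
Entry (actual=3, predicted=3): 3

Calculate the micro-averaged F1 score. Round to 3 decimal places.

0.593

Micro-averaging pools counts across classes: ΣTP=35, ΣFP=24, ΣFN=24.
Micro-F1 score = 2·TP/(2·TP+FP+FN) on pooled counts = 0.593 (equals overall accuracy in single-label multiclass).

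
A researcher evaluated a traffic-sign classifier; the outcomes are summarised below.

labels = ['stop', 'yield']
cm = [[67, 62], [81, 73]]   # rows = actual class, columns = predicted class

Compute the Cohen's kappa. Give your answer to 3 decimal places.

-0.007

Observed agreement pₒ = trace/N = 140/283 = 0.4947
Expected agreement pₑ = Σ (rowᵢ·colᵢ)/N² = (129·148 + 154·135)/283² = 0.4980
κ = (pₒ − pₑ)/(1 − pₑ) = (0.4947 − 0.4980)/(1 − 0.4980) = -0.007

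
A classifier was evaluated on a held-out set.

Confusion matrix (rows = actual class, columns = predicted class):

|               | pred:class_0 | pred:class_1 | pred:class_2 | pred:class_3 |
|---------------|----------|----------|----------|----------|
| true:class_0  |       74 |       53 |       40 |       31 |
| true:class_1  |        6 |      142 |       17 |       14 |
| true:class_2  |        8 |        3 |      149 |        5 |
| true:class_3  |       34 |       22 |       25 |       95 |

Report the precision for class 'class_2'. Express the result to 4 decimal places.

0.6450

Treat 'class_2' as positive and all other classes as negative.
precision = TP/(TP+FP).
class_2: TP=149, FP=40+17+25=82 → 149/231 = 0.64502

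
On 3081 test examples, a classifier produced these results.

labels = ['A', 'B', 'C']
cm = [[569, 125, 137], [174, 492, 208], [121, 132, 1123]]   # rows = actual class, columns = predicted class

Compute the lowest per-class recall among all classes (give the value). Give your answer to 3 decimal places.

0.563

Per-class recall (TP/(TP+FN)):
  A: TP=569, FN=125+137=262 → 569/831 = 0.6847
  B: TP=492, FN=174+208=382 → 492/874 = 0.5629
  C: TP=1123, FN=121+132=253 → 1123/1376 = 0.8161
Lowest is class 'B' with recall = 0.563.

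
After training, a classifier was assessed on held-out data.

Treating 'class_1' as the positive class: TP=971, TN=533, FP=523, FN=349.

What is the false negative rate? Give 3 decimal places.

FNR = FN/(FN+TP) = 349/(349+971) = 0.264

0.264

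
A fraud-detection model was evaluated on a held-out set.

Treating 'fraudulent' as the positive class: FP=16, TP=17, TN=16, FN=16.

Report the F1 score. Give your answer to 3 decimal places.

0.515

Precision = TP/(TP+FP) = 17/33 = 0.5152
Recall = TP/(TP+FN) = 17/33 = 0.5152
F1 = 2·TP/(2·TP+FP+FN) = 34/66 = 0.515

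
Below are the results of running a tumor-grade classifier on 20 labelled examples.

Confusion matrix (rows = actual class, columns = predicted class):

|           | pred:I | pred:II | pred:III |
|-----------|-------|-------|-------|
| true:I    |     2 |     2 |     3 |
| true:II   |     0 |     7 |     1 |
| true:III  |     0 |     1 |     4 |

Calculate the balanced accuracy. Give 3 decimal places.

0.654

Balanced accuracy = mean of per-class recall.
  I: recall = 2/7 = 0.2857
  II: recall = 7/8 = 0.8750
  III: recall = 4/5 = 0.8000
Mean = (0.2857 + 0.8750 + 0.8000) / 3 = 0.654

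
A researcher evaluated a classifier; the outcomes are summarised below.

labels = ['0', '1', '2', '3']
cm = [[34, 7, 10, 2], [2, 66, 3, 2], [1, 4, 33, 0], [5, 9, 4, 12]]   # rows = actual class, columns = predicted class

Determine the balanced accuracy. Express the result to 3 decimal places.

0.704

Balanced accuracy = mean of per-class recall.
  0: recall = 34/53 = 0.6415
  1: recall = 66/73 = 0.9041
  2: recall = 33/38 = 0.8684
  3: recall = 12/30 = 0.4000
Mean = (0.6415 + 0.9041 + 0.8684 + 0.4000) / 4 = 0.704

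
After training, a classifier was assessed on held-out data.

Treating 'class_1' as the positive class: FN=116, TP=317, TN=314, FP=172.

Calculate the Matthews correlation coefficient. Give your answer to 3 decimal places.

MCC = (TP·TN − FP·FN) / √((TP+FP)(TP+FN)(TN+FP)(TN+FN))
Numerator = 317·314 − 172·116 = 79586
Denominator = √(489·433·486·430) = √44248798260 = 210353.9832
MCC = 79586 / 210353.9832 = 0.378

0.378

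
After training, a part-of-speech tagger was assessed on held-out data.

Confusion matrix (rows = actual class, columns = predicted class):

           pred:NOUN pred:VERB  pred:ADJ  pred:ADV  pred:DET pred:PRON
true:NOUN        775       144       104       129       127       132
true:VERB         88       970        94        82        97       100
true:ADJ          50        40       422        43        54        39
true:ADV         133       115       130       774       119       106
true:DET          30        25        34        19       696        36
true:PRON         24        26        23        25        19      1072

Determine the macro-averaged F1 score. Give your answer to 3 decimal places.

0.675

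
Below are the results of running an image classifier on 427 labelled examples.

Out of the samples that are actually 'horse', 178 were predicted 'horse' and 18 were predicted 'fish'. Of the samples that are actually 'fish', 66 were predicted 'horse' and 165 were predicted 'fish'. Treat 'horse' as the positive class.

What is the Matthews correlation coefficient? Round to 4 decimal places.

MCC = (TP·TN − FP·FN) / √((TP+FP)(TP+FN)(TN+FP)(TN+FN))
Numerator = 178·165 − 66·18 = 28182
Denominator = √(244·196·231·183) = √2021663952 = 44962.9175
MCC = 28182 / 44962.9175 = 0.6268

0.6268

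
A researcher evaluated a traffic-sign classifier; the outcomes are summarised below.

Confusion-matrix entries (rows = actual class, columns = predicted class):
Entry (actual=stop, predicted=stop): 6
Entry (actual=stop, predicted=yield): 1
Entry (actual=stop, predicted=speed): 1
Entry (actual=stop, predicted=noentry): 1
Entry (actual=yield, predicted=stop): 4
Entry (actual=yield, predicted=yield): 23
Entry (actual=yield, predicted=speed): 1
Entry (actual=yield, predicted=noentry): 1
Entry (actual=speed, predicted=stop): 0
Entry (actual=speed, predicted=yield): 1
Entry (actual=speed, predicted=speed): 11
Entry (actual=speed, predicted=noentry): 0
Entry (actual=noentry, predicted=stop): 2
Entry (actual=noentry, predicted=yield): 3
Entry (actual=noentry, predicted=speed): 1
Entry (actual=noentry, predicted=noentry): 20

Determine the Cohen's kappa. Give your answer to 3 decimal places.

0.705

Observed agreement pₒ = trace/N = 60/76 = 0.7895
Expected agreement pₑ = Σ (rowᵢ·colᵢ)/N² = (9·12 + 29·28 + 12·14 + 26·22)/76² = 0.2874
κ = (pₒ − pₑ)/(1 − pₑ) = (0.7895 − 0.2874)/(1 − 0.2874) = 0.705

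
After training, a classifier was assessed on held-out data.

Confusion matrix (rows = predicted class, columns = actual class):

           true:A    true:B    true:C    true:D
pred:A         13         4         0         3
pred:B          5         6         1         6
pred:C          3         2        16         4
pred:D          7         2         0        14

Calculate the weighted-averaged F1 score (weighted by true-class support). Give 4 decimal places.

0.5638

Per-class F1 score (2·TP/(2·TP+FP+FN)):
  A: TP=13, FP=4+0+3=7, FN=5+3+7=15 → 26/48 = 0.54167
  B: TP=6, FP=5+1+6=12, FN=4+2+2=8 → 12/32 = 0.37500
  C: TP=16, FP=3+2+4=9, FN=0+1+0=1 → 32/42 = 0.76190
  D: TP=14, FP=7+2+0=9, FN=3+6+4=13 → 28/50 = 0.56000
Weighted-F1 score = Σ (supportᵢ/N)·F1 scoreᵢ with N=86: (28/86)·0.54167 + (14/86)·0.37500 + (17/86)·0.76190 + (27/86)·0.56000 = 0.5638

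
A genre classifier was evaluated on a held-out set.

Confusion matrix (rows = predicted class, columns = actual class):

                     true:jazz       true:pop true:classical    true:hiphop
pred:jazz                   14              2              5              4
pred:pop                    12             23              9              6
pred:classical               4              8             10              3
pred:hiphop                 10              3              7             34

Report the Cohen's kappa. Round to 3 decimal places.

0.361

Observed agreement pₒ = trace/N = 81/154 = 0.5260
Expected agreement pₑ = Σ (rowᵢ·colᵢ)/N² = (40·25 + 36·50 + 31·25 + 47·54)/154² = 0.2578
κ = (pₒ − pₑ)/(1 − pₑ) = (0.5260 − 0.2578)/(1 − 0.2578) = 0.361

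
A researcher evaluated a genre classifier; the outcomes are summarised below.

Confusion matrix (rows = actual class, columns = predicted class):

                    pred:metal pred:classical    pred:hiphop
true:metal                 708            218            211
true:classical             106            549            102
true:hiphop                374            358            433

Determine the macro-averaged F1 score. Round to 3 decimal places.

0.549

Per-class F1 score (2·TP/(2·TP+FP+FN)):
  metal: TP=708, FP=106+374=480, FN=218+211=429 → 1416/2325 = 0.6090
  classical: TP=549, FP=218+358=576, FN=106+102=208 → 1098/1882 = 0.5834
  hiphop: TP=433, FP=211+102=313, FN=374+358=732 → 866/1911 = 0.4532
Macro-F1 score = mean = (0.6090 + 0.5834 + 0.4532) / 3 = 0.549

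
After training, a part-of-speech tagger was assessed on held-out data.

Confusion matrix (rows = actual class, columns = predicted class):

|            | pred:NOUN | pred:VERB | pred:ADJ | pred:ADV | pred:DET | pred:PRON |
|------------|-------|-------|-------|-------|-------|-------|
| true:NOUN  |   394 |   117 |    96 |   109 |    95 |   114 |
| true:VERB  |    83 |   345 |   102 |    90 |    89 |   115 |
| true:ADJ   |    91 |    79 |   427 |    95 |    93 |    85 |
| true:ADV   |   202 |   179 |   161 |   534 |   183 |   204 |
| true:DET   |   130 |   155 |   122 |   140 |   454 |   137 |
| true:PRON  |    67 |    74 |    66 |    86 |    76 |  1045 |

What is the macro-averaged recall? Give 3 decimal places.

Per-class recall (TP/(TP+FN)):
  NOUN: TP=394, FN=117+96+109+95+114=531 → 394/925 = 0.4259
  VERB: TP=345, FN=83+102+90+89+115=479 → 345/824 = 0.4187
  ADJ: TP=427, FN=91+79+95+93+85=443 → 427/870 = 0.4908
  ADV: TP=534, FN=202+179+161+183+204=929 → 534/1463 = 0.3650
  DET: TP=454, FN=130+155+122+140+137=684 → 454/1138 = 0.3989
  PRON: TP=1045, FN=67+74+66+86+76=369 → 1045/1414 = 0.7390
Macro-recall = mean = (0.4259 + 0.4187 + 0.4908 + 0.3650 + 0.3989 + 0.7390) / 6 = 0.473

0.473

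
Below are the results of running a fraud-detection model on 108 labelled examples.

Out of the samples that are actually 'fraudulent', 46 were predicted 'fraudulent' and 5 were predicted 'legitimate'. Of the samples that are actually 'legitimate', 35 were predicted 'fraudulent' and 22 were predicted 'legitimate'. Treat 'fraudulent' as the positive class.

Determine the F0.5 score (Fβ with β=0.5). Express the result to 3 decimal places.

Fβ = (1+β²)·TP / ((1+β²)·TP + β²·FN + FP), with β²=1/4
= 1.25·46 / (1.25·46 + 0.25·5 + 35) = 0.613

0.613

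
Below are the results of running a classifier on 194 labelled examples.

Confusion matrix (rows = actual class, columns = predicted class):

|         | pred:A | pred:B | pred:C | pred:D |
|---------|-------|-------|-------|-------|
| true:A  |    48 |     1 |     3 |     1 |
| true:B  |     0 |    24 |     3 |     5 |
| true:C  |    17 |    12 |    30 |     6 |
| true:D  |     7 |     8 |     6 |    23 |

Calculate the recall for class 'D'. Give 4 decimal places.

0.5227

One-vs-rest for 'D': TP = diagonal; FP = other classes predicted 'D'; FN = 'D' predicted as other.
recall = TP/(TP+FN).
D: TP=23, FN=7+8+6=21 → 23/44 = 0.52273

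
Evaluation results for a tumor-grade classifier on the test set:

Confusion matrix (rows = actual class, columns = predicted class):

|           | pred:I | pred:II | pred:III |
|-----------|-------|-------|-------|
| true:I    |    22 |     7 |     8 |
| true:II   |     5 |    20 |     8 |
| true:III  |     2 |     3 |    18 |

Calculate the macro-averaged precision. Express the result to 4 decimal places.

0.6516

Per-class precision (TP/(TP+FP)):
  I: TP=22, FP=5+2=7 → 22/29 = 0.75862
  II: TP=20, FP=7+3=10 → 20/30 = 0.66667
  III: TP=18, FP=8+8=16 → 18/34 = 0.52941
Macro-precision = mean = (0.75862 + 0.66667 + 0.52941) / 3 = 0.6516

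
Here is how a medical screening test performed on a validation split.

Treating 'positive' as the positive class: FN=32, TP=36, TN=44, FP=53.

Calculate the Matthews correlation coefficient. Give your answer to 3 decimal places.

MCC = (TP·TN − FP·FN) / √((TP+FP)(TP+FN)(TN+FP)(TN+FN))
Numerator = 36·44 − 53·32 = -112
Denominator = √(89·68·97·76) = √44615344 = 6679.4718
MCC = -112 / 6679.4718 = -0.017

-0.017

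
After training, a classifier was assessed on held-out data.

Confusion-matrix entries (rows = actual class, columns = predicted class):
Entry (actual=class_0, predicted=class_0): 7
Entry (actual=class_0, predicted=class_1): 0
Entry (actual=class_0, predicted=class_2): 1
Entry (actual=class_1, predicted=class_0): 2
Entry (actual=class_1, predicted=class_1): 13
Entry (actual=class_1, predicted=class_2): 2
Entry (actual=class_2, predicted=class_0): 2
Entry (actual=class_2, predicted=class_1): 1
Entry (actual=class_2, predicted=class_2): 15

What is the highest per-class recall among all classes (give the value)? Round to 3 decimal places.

0.875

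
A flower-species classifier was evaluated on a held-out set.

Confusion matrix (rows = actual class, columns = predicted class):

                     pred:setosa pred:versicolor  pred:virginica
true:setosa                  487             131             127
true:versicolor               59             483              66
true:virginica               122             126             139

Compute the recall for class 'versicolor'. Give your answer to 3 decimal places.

0.794

One-vs-rest for 'versicolor': TP = diagonal; FP = other classes predicted 'versicolor'; FN = 'versicolor' predicted as other.
recall = TP/(TP+FN).
versicolor: TP=483, FN=59+66=125 → 483/608 = 0.7944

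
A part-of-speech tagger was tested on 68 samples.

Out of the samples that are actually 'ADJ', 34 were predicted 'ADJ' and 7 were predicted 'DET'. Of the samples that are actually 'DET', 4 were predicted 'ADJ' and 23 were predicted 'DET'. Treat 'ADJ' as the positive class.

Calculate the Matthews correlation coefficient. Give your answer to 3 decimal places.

0.671

MCC = (TP·TN − FP·FN) / √((TP+FP)(TP+FN)(TN+FP)(TN+FN))
Numerator = 34·23 − 4·7 = 754
Denominator = √(38·41·27·30) = √1261980 = 1123.3788
MCC = 754 / 1123.3788 = 0.671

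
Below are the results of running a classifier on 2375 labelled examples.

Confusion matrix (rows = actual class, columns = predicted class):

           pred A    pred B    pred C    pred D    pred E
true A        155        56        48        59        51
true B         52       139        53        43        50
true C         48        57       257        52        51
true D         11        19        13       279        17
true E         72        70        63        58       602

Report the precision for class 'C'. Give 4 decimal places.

0.5922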